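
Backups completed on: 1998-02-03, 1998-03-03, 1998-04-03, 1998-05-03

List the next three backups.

1998-06-03, 1998-07-03, 1998-08-03

Each date is the 3rd; the gaps (28, 31, 30) track the month lengths.
The rule is the 3rd of each month.
June 1998: 1998-06-03.
July 1998: 1998-07-03.
August 1998: 1998-08-03.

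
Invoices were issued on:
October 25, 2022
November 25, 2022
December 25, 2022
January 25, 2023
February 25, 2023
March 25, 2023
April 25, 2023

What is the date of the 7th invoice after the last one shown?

Each date is the 25th; the gaps (31, 30, 31, 31, 28, 31) track the month lengths.
The rule is the 25th of each month.
May 2023: May 25, 2023.
Next: June 2023 → June 25, 2023.
July 2023: July 25, 2023.
Next: August 2023 → August 25, 2023.
September 2023: September 25, 2023.
October 2023: October 25, 2023.
November 2023: November 25, 2023.

November 25, 2023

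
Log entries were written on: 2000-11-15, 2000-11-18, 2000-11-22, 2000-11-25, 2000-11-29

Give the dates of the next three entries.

Every event lands on a Wednesday or Saturday (gaps cycle 3, 4, 3, 4).
So the schedule is: every Wednesday and Saturday.
Next Saturday: 2000-12-02.
The following Wednesday is 2000-12-06.
The following Saturday is 2000-12-09.

2000-12-02, 2000-12-06, 2000-12-09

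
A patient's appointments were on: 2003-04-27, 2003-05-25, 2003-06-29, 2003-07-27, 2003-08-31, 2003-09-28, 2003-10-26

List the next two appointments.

2003-11-30, 2003-12-28

Every date is a Sunday; gaps 28, 35, 28, 35, 28, 28 days.
Each is the last Sunday of its month (at least one falls on the 29th or later, ruling out '4th Sunday').
November 2003 ends with Sunday 2003-11-30.
December 2003 ends with Sunday 2003-12-28.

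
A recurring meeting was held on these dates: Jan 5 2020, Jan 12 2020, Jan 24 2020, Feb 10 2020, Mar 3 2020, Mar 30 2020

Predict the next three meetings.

Gaps: 7, 12, 17, 22, 27 days — each gap is 5 larger than the previous one.
Next gap: 32 days. Mar 30 2020 + 32 days = May 1 2020.
Next gap: 37 days. May 1 2020 + 37 days = Jun 7 2020.
Next gap: 42 days. Jun 7 2020 + 42 days = Jul 19 2020.

May 1 2020, Jun 7 2020, Jul 19 2020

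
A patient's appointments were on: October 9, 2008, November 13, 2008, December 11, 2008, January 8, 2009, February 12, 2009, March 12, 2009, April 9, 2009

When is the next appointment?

All dates are Thursdays, 35, 28, 28, 35, 28, 28 days apart.
Specifically, the 2nd Thursday of each month.
May 2009 — 2nd Thursday is May 14, 2009.

May 14, 2009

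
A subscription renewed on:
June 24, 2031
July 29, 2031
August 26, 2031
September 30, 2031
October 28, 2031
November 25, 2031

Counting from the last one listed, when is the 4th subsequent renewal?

Every date is a Tuesday; gaps 35, 28, 35, 28, 28 days.
Each is the last Tuesday of its month (at least one falls on the 29th or later, ruling out '4th Tuesday').
December 2031 ends with Tuesday December 30, 2031.
January 2032 ends with Tuesday January 27, 2032.
February 2032 ends with Tuesday February 24, 2032.
Last Tuesday of March 2032: March 30, 2032.

March 30, 2032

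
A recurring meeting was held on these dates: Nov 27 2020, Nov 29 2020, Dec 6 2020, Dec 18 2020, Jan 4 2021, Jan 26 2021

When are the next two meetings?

The spacing grows by 5 each time: 2, 7, 12, 17, 22 days.
Next gap: 27 days. Jan 26 2021 + 27 days = Feb 22 2021.
Next gap: 32 days. Feb 22 2021 + 32 days = Mar 26 2021.

Feb 22 2021, Mar 26 2021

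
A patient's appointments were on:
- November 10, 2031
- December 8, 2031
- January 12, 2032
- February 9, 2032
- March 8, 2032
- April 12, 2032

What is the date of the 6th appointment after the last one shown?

October 11, 2032

All dates are Mondays, 28, 35, 28, 28, 35 days apart.
Specifically, the 2nd Monday of each month.
May 2032 — 2nd Monday is May 10, 2032.
2nd Monday of June 2032: June 14, 2032.
2nd Monday of July 2032: July 12, 2032.
2nd Monday of August 2032: August 9, 2032.
September 2032 — 2nd Monday is September 13, 2032.
October 2032 — 2nd Monday is October 11, 2032.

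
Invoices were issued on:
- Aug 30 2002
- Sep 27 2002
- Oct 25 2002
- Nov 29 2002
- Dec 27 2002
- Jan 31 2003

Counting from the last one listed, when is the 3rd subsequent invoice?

Apr 25 2003

Every date is a Friday; gaps 28, 28, 35, 28, 35 days.
Each is the last Friday of its month (at least one falls on the 29th or later, ruling out '4th Friday').
February 2003 ends with Friday Feb 28 2003.
Last Friday of March 2003: Mar 28 2003.
April 2003 ends with Friday Apr 25 2003.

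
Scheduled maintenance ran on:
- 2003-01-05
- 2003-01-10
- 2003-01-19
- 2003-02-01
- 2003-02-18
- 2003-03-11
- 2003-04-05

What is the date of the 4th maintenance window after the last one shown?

Intervals are 5, 9, 13, 17, 21, 25 days — an arithmetic progression with common difference 4.
Next gap: 29 days. 2003-04-05 + 29 days = 2003-05-04.
Next gap: 33 days. 2003-05-04 + 33 days = 2003-06-06.
Next gap: 37 days. 2003-06-06 + 37 days = 2003-07-13.
Next gap: 41 days. 2003-07-13 + 41 days = 2003-08-23.

2003-08-23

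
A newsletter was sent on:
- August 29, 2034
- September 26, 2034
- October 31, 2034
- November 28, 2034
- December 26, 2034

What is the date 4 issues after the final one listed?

April 24, 2035

Every date is a Tuesday; gaps 28, 35, 28, 28 days.
Each is the last Tuesday of its month (at least one falls on the 29th or later, ruling out '4th Tuesday').
January 2035 ends with Tuesday January 30, 2035.
Last Tuesday of February 2035: February 27, 2035.
Last Tuesday of March 2035: March 27, 2035.
Last Tuesday of April 2035: April 24, 2035.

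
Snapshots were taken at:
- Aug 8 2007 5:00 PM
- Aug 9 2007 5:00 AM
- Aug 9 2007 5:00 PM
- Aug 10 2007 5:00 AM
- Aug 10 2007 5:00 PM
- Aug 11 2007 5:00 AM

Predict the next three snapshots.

Gaps: 12, 12, 12, 12, 12 hours — each event is 12 hours after the previous one.
Aug 11 2007 5:00 AM + 12 h = Aug 11 2007 5:00 PM.
Aug 11 2007 5:00 PM + 12 h = Aug 12 2007 5:00 AM.
Aug 12 2007 5:00 AM + 12 h = Aug 12 2007 5:00 PM.

Aug 11 2007 5:00 PM, Aug 12 2007 5:00 AM, Aug 12 2007 5:00 PM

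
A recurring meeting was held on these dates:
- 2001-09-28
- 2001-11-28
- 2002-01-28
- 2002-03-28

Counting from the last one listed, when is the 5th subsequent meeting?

Each date is the 28th; the gaps (61, 61, 59) track the month lengths.
The rule is the 28th of every 2 months.
May 2002: 2002-05-28.
July 2002: 2002-07-28.
September 2002: 2002-09-28.
November 2002: 2002-11-28.
January 2003: 2003-01-28.

2003-01-28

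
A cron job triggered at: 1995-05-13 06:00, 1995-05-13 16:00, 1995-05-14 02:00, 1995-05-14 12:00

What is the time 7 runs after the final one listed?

1995-05-17 10:00

Spacing: 10, 10, 10 h — constant 10 h.
1995-05-14 12:00 + 10 h = 1995-05-14 22:00.
1995-05-14 22:00 + 10 h = 1995-05-15 08:00.
1995-05-15 08:00 + 10 h = 1995-05-15 18:00.
1995-05-15 18:00 + 10 h = 1995-05-16 04:00.
1995-05-16 04:00 + 10 h = 1995-05-16 14:00.
1995-05-16 14:00 + 10 h = 1995-05-17 00:00.
1995-05-17 00:00 + 10 h = 1995-05-17 10:00.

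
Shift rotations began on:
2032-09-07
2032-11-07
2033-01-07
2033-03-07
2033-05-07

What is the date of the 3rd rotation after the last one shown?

Each date is the 7th; the gaps (61, 61, 59, 61) track the month lengths.
The rule is the 7th of every 2 months.
July 2033: 2033-07-07.
Next: September 2033 → 2033-09-07.
Next: November 2033 → 2033-11-07.

2033-11-07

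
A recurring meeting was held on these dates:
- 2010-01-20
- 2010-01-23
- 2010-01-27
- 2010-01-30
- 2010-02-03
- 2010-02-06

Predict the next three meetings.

2010-02-10, 2010-02-13, 2010-02-17

The gap pattern 3, 4, 3, 4, 3 repeats every 2 events.
These are the Wednesdays and Saturdays of each week.
The following Wednesday is 2010-02-10.
The following Saturday is 2010-02-13.
Next Wednesday: 2010-02-17.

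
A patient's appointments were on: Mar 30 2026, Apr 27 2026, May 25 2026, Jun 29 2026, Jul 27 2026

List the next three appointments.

Every date is a Monday; gaps 28, 28, 35, 28 days.
Each is the last Monday of its month (at least one falls on the 29th or later, ruling out '4th Monday').
Last Monday of August 2026: Aug 31 2026.
Last Monday of September 2026: Sep 28 2026.
October 2026 ends with Monday Oct 26 2026.

Aug 31 2026, Sep 28 2026, Oct 26 2026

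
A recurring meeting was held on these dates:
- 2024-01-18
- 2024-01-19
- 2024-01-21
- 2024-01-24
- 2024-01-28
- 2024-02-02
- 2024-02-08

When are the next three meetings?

Gaps: 1, 2, 3, 4, 5, 6 days — each gap is 1 larger than the previous one.
Next gap: 7 days. 2024-02-08 + 7 days = 2024-02-15.
Next gap: 8 days. 2024-02-15 + 8 days = 2024-02-23.
Next gap: 9 days. 2024-02-23 + 9 days = 2024-03-03.

2024-02-15, 2024-02-23, 2024-03-03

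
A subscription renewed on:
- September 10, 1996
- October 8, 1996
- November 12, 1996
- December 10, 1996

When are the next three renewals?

January 14, 1997; February 11, 1997; March 11, 1997

All dates are Tuesdays, 28, 35, 28 days apart.
Specifically, the 2nd Tuesday of each month.
2nd Tuesday of January 1997: January 14, 1997.
2nd Tuesday of February 1997: February 11, 1997.
2nd Tuesday of March 1997: March 11, 1997.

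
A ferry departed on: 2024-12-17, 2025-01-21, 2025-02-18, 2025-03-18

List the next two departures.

2025-04-15, 2025-05-20

Gaps: 35, 28, 28 days — a mix of 28 and 35. Every date is a Tuesday.
Each is the 3rd Tuesday of its month.
3rd Tuesday of April 2025: 2025-04-15.
3rd Tuesday of May 2025: 2025-05-20.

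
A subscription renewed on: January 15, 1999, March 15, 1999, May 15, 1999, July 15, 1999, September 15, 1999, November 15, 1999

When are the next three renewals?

January 15, 2000; March 15, 2000; May 15, 2000

The day-of-month is always 15 (59, 61, 61, 62, 61 days between events).
So this recurs on the 15th of every 2 months.
Next: January 2000 → January 15, 2000.
March 2000: March 15, 2000.
Next: May 2000 → May 15, 2000.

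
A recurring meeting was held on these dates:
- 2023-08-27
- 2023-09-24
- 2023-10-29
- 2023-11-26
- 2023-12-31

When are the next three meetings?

These are Sundays with 28, 35, 28, 35-day gaps.
Each is the final Sunday of its month — 2023-10-29 is past the 28th, so '4th Sunday' doesn't fit.
January 2024 ends with Sunday 2024-01-28.
Last Sunday of February 2024: 2024-02-25.
March 2024 ends with Sunday 2024-03-31.

2024-01-28, 2024-02-25, 2024-03-31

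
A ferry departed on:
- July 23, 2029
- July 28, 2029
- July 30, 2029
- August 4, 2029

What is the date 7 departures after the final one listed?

The gap pattern 5, 2, 5 repeats every 2 events.
These are the Mondays and Saturdays of each week.
Next Monday: August 6, 2029.
Next Saturday: August 11, 2029.
Next Monday: August 13, 2029.
The following Saturday is August 18, 2029.
Next Monday: August 20, 2029.
Next Saturday: August 25, 2029.
The following Monday is August 27, 2029.

August 27, 2029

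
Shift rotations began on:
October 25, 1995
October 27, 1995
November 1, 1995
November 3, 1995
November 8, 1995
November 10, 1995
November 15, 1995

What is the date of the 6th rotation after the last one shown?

Gaps: 2, 5, 2, 5, 2, 5 days — not constant, but cyclic with period 2.
The events fall on every Wednesday and Friday.
Next Friday: November 17, 1995.
The following Wednesday is November 22, 1995.
Next Friday: November 24, 1995.
The following Wednesday is November 29, 1995.
The following Friday is December 1, 1995.
Next Wednesday: December 6, 1995.

December 6, 1995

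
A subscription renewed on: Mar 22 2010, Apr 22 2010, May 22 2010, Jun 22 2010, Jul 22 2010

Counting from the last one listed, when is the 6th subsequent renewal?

Jan 22 2011

Gaps: 31, 30, 31, 30 days — not constant. Every event is on the 22nd of the month.
Pattern: the 22nd of each month.
Next: August 2010 → Aug 22 2010.
September 2010: Sep 22 2010.
October 2010: Oct 22 2010.
Next: November 2010 → Nov 22 2010.
December 2010: Dec 22 2010.
January 2011: Jan 22 2011.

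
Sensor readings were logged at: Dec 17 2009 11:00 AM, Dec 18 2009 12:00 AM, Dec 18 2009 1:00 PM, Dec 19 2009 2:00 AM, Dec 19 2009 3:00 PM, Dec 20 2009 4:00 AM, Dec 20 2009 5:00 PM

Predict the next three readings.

Dec 21 2009 6:00 AM, Dec 21 2009 7:00 PM, Dec 22 2009 8:00 AM

The interval is a steady 13 hours (13, 13, 13, 13, 13, 13).
Dec 20 2009 5:00 PM + 13 h = Dec 21 2009 6:00 AM.
Dec 21 2009 6:00 AM + 13 h = Dec 21 2009 7:00 PM.
Dec 21 2009 7:00 PM + 13 h = Dec 22 2009 8:00 AM.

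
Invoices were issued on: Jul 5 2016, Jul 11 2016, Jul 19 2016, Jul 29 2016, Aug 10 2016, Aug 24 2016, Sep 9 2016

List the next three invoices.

The spacing grows by 2 each time: 6, 8, 10, 12, 14, 16 days.
Next gap: 18 days. Sep 9 2016 + 18 days = Sep 27 2016.
Next gap: 20 days. Sep 27 2016 + 20 days = Oct 17 2016.
Next gap: 22 days. Oct 17 2016 + 22 days = Nov 8 2016.

Sep 27 2016, Oct 17 2016, Nov 8 2016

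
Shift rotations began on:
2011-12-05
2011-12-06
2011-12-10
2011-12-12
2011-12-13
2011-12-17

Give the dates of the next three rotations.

2011-12-19, 2011-12-20, 2011-12-24

Every event lands on a Monday or Tuesday or Saturday (gaps cycle 1, 4, 2, 1, 4).
So the schedule is: every Monday, Tuesday and Saturday.
Next Monday: 2011-12-19.
The following Tuesday is 2011-12-20.
Next Saturday: 2011-12-24.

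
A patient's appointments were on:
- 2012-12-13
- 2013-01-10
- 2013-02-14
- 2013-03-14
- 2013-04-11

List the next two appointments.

2013-05-09, 2013-06-13

Gaps: 28, 35, 28, 28 days — a mix of 28 and 35. Every date is a Thursday.
Each is the 2nd Thursday of its month.
2nd Thursday of May 2013: 2013-05-09.
June 2013 — 2nd Thursday is 2013-06-13.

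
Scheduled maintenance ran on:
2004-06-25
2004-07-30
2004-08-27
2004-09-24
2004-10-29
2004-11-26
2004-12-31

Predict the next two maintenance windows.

2005-01-28, 2005-02-25

These are Fridays with 35, 28, 28, 35, 28, 35-day gaps.
Each is the final Friday of its month — 2004-07-30 is past the 28th, so '4th Friday' doesn't fit.
Last Friday of January 2005: 2005-01-28.
Last Friday of February 2005: 2005-02-25.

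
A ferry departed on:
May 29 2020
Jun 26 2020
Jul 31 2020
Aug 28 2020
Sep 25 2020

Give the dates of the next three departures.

Oct 30 2020, Nov 27 2020, Dec 25 2020

All Fridays; the gaps (28, 35, 28, 28) vary with month length.
This is the last Friday of each month.
Last Friday of October 2020: Oct 30 2020.
November 2020 ends with Friday Nov 27 2020.
Last Friday of December 2020: Dec 25 2020.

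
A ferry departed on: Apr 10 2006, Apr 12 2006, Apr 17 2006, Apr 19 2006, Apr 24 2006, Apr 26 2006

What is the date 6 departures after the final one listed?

Every event lands on a Monday or Wednesday (gaps cycle 2, 5, 2, 5, 2).
So the schedule is: every Monday and Wednesday.
The following Monday is May 1 2006.
Next Wednesday: May 3 2006.
Next Monday: May 8 2006.
Next Wednesday: May 10 2006.
Next Monday: May 15 2006.
Next Wednesday: May 17 2006.

May 17 2006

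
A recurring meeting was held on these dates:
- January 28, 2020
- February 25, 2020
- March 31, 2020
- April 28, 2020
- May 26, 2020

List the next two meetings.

Every date is a Tuesday; gaps 28, 35, 28, 28 days.
Each is the last Tuesday of its month (at least one falls on the 29th or later, ruling out '4th Tuesday').
Last Tuesday of June 2020: June 30, 2020.
Last Tuesday of July 2020: July 28, 2020.

June 30, 2020; July 28, 2020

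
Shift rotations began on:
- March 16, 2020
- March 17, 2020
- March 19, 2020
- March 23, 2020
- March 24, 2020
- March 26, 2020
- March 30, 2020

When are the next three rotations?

March 31, 2020; April 2, 2020; April 6, 2020

The gap pattern 1, 2, 4, 1, 2, 4 repeats every 3 events.
These are the Mondays, Tuesdays and Thursdays of each week.
Next Tuesday: March 31, 2020.
Next Thursday: April 2, 2020.
Next Monday: April 6, 2020.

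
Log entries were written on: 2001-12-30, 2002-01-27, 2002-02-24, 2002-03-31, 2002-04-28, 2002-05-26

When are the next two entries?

Every date is a Sunday; gaps 28, 28, 35, 28, 28 days.
Each is the last Sunday of its month (at least one falls on the 29th or later, ruling out '4th Sunday').
June 2002 ends with Sunday 2002-06-30.
Last Sunday of July 2002: 2002-07-28.

2002-06-30, 2002-07-28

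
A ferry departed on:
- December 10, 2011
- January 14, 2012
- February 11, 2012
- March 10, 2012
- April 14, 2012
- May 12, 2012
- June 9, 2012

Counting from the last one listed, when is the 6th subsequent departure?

All dates are Saturdays, 35, 28, 28, 35, 28, 28 days apart.
Specifically, the 2nd Saturday of each month.
2nd Saturday of July 2012: July 14, 2012.
2nd Saturday of August 2012: August 11, 2012.
2nd Saturday of September 2012: September 8, 2012.
2nd Saturday of October 2012: October 13, 2012.
November 2012 — 2nd Saturday is November 10, 2012.
December 2012 — 2nd Saturday is December 8, 2012.

December 8, 2012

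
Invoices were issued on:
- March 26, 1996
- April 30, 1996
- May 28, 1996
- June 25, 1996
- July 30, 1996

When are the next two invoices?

These are Tuesdays with 35, 28, 28, 35-day gaps.
Each is the final Tuesday of its month — April 30, 1996 is past the 28th, so '4th Tuesday' doesn't fit.
Last Tuesday of August 1996: August 27, 1996.
September 1996 ends with Tuesday September 24, 1996.

August 27, 1996; September 24, 1996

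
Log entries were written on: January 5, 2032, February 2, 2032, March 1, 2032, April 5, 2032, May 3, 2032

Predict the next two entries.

These are Mondays at 28- or 35-day spacing (28, 28, 35, 28).
The pattern: 1st Monday of the month.
1st Monday of June 2032: June 7, 2032.
July 2032 — 1st Monday is July 5, 2032.

June 7, 2032; July 5, 2032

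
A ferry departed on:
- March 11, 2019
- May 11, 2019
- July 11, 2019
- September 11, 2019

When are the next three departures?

November 11, 2019; January 11, 2020; March 11, 2020

Each date is the 11th; the gaps (61, 61, 62) track the month lengths.
The rule is the 11th of every 2 months.
November 2019: November 11, 2019.
Next: January 2020 → January 11, 2020.
March 2020: March 11, 2020.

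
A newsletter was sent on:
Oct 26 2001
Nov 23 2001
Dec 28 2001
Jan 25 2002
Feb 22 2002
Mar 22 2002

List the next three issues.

Apr 26 2002, May 24 2002, Jun 28 2002

These are Fridays at 28- or 35-day spacing (28, 35, 28, 28, 28).
The pattern: 4th Friday of the month.
4th Friday of April 2002: Apr 26 2002.
May 2002 — 4th Friday is May 24 2002.
4th Friday of June 2002: Jun 28 2002.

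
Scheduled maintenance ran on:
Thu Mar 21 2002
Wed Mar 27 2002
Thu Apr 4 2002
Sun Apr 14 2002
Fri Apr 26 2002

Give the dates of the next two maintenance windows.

The spacing grows by 2 each time: 6, 8, 10, 12 days.
Next gap: 14 days. Fri Apr 26 2002 + 14 days = Fri May 10 2002.
Next gap: 16 days. Fri May 10 2002 + 16 days = Sun May 26 2002.

Fri May 10 2002, Sun May 26 2002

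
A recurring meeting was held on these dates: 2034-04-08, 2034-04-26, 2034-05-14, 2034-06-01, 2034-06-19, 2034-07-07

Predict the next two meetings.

Gaps between consecutive events: 18, 18, 18, 18, 18 days — a constant 18-day interval.
2034-07-07 + 18 days = 2034-07-25.
2034-07-25 + 18 days = 2034-08-12.

2034-07-25, 2034-08-12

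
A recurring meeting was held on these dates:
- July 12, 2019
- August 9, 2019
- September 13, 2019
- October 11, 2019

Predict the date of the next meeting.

November 8, 2019

Gaps: 28, 35, 28 days — a mix of 28 and 35. Every date is a Friday.
Each is the 2nd Friday of its month.
November 2019 — 2nd Friday is November 8, 2019.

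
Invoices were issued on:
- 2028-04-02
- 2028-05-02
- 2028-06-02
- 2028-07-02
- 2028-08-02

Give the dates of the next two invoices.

Gaps: 30, 31, 30, 31 days — not constant. Every event is on the 2nd of the month.
Pattern: the 2nd of each month.
September 2028: 2028-09-02.
October 2028: 2028-10-02.

2028-09-02, 2028-10-02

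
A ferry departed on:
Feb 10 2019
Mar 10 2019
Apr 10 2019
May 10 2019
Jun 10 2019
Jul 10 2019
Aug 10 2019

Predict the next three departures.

Each date is the 10th; the gaps (28, 31, 30, 31, 30, 31) track the month lengths.
The rule is the 10th of each month.
Next: September 2019 → Sep 10 2019.
Next: October 2019 → Oct 10 2019.
November 2019: Nov 10 2019.

Sep 10 2019, Oct 10 2019, Nov 10 2019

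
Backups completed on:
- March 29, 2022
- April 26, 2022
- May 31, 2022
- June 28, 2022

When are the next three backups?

July 26, 2022; August 30, 2022; September 27, 2022

These are Tuesdays with 28, 35, 28-day gaps.
Each is the final Tuesday of its month — March 29, 2022 is past the 28th, so '4th Tuesday' doesn't fit.
July 2022 ends with Tuesday July 26, 2022.
August 2022 ends with Tuesday August 30, 2022.
September 2022 ends with Tuesday September 27, 2022.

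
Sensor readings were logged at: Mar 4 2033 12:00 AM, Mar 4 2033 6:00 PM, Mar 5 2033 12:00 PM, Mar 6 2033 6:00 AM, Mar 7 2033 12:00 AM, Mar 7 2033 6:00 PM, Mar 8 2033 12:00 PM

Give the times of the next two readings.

The interval is a steady 18 hours (18, 18, 18, 18, 18, 18).
Mar 8 2033 12:00 PM + 18 h = Mar 9 2033 6:00 AM.
Mar 9 2033 6:00 AM + 18 h = Mar 10 2033 12:00 AM.

Mar 9 2033 6:00 AM, Mar 10 2033 12:00 AM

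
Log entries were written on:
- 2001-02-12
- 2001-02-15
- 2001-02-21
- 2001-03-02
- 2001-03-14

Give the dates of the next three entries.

2001-03-29, 2001-04-16, 2001-05-07

Gaps: 3, 6, 9, 12 days — each gap is 3 larger than the previous one.
Next gap: 15 days. 2001-03-14 + 15 days = 2001-03-29.
Next gap: 18 days. 2001-03-29 + 18 days = 2001-04-16.
Next gap: 21 days. 2001-04-16 + 21 days = 2001-05-07.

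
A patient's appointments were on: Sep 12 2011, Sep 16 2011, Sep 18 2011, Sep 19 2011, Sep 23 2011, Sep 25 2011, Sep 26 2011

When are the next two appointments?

Every event lands on a Monday or Friday or Sunday (gaps cycle 4, 2, 1, 4, 2, 1).
So the schedule is: every Monday, Friday and Sunday.
The following Friday is Sep 30 2011.
The following Sunday is Oct 2 2011.

Sep 30 2011, Oct 2 2011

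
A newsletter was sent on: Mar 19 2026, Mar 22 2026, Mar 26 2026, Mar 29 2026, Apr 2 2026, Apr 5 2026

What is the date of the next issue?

Apr 9 2026

The gap pattern 3, 4, 3, 4, 3 repeats every 2 events.
These are the Thursdays and Sundays of each week.
The following Thursday is Apr 9 2026.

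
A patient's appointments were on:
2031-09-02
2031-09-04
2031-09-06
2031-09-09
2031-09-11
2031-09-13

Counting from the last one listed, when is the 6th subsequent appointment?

Gaps: 2, 2, 3, 2, 2 days — not constant, but cyclic with period 3.
The events fall on every Tuesday, Thursday and Saturday.
The following Tuesday is 2031-09-16.
The following Thursday is 2031-09-18.
Next Saturday: 2031-09-20.
Next Tuesday: 2031-09-23.
The following Thursday is 2031-09-25.
The following Saturday is 2031-09-27.

2031-09-27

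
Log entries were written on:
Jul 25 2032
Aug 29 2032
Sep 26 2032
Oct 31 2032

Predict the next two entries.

Nov 28 2032, Dec 26 2032

Every date is a Sunday; gaps 35, 28, 35 days.
Each is the last Sunday of its month (at least one falls on the 29th or later, ruling out '4th Sunday').
Last Sunday of November 2032: Nov 28 2032.
December 2032 ends with Sunday Dec 26 2032.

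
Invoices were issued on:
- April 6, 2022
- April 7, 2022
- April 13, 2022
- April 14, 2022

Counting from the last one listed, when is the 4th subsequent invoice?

Gaps: 1, 6, 1 days — not constant, but cyclic with period 2.
The events fall on every Wednesday and Thursday.
The following Wednesday is April 20, 2022.
The following Thursday is April 21, 2022.
Next Wednesday: April 27, 2022.
The following Thursday is April 28, 2022.

April 28, 2022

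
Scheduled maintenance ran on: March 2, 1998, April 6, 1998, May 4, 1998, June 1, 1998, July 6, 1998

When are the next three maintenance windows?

August 3, 1998; September 7, 1998; October 5, 1998

All dates are Mondays, 35, 28, 28, 35 days apart.
Specifically, the 1st Monday of each month.
1st Monday of August 1998: August 3, 1998.
1st Monday of September 1998: September 7, 1998.
October 1998 — 1st Monday is October 5, 1998.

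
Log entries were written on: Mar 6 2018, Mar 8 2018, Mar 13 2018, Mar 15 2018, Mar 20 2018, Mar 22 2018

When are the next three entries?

Mar 27 2018, Mar 29 2018, Apr 3 2018

Gaps: 2, 5, 2, 5, 2 days — not constant, but cyclic with period 2.
The events fall on every Tuesday and Thursday.
The following Tuesday is Mar 27 2018.
The following Thursday is Mar 29 2018.
The following Tuesday is Apr 3 2018.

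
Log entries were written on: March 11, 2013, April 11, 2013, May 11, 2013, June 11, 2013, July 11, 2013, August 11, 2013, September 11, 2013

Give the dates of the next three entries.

The day-of-month is always 11 (31, 30, 31, 30, 31, 31 days between events).
So this recurs on the 11th of each month.
Next: October 2013 → October 11, 2013.
Next: November 2013 → November 11, 2013.
Next: December 2013 → December 11, 2013.

October 11, 2013; November 11, 2013; December 11, 2013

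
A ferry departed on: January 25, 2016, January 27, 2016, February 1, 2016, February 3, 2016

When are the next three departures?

February 8, 2016; February 10, 2016; February 15, 2016

Every event lands on a Monday or Wednesday (gaps cycle 2, 5, 2).
So the schedule is: every Monday and Wednesday.
Next Monday: February 8, 2016.
The following Wednesday is February 10, 2016.
The following Monday is February 15, 2016.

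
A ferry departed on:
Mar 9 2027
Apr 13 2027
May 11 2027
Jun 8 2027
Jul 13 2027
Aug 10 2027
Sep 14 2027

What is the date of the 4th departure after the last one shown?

All dates are Tuesdays, 35, 28, 28, 35, 28, 35 days apart.
Specifically, the 2nd Tuesday of each month.
October 2027 — 2nd Tuesday is Oct 12 2027.
2nd Tuesday of November 2027: Nov 9 2027.
2nd Tuesday of December 2027: Dec 14 2027.
January 2028 — 2nd Tuesday is Jan 11 2028.

Jan 11 2028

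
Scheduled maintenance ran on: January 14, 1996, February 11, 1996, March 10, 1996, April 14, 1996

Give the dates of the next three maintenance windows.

Gaps: 28, 28, 35 days — a mix of 28 and 35. Every date is a Sunday.
Each is the 2nd Sunday of its month.
May 1996 — 2nd Sunday is May 12, 1996.
2nd Sunday of June 1996: June 9, 1996.
July 1996 — 2nd Sunday is July 14, 1996.

May 12, 1996; June 9, 1996; July 14, 1996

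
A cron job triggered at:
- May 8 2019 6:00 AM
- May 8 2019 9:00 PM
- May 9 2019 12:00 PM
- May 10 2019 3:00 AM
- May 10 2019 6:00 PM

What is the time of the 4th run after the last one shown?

Gaps: 15, 15, 15, 15 hours — each event is 15 hours after the previous one.
May 10 2019 6:00 PM + 15 h = May 11 2019 9:00 AM.
May 11 2019 9:00 AM + 15 h = May 12 2019 12:00 AM.
May 12 2019 12:00 AM + 15 h = May 12 2019 3:00 PM.
May 12 2019 3:00 PM + 15 h = May 13 2019 6:00 AM.

May 13 2019 6:00 AM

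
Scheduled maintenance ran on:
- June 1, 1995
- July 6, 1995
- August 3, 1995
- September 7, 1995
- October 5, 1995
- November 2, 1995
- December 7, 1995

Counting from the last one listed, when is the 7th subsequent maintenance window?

July 4, 1996

These are Thursdays at 28- or 35-day spacing (35, 28, 35, 28, 28, 35).
The pattern: 1st Thursday of the month.
January 1996 — 1st Thursday is January 4, 1996.
February 1996 — 1st Thursday is February 1, 1996.
1st Thursday of March 1996: March 7, 1996.
1st Thursday of April 1996: April 4, 1996.
May 1996 — 1st Thursday is May 2, 1996.
June 1996 — 1st Thursday is June 6, 1996.
1st Thursday of July 1996: July 4, 1996.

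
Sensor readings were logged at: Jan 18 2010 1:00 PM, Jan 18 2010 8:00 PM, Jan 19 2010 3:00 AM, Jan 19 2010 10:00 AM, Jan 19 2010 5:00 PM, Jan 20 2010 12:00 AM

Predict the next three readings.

Jan 20 2010 7:00 AM, Jan 20 2010 2:00 PM, Jan 20 2010 9:00 PM

Gaps: 7, 7, 7, 7, 7 hours — each event is 7 hours after the previous one.
Jan 20 2010 12:00 AM + 7 h = Jan 20 2010 7:00 AM.
Jan 20 2010 7:00 AM + 7 h = Jan 20 2010 2:00 PM.
Jan 20 2010 2:00 PM + 7 h = Jan 20 2010 9:00 PM.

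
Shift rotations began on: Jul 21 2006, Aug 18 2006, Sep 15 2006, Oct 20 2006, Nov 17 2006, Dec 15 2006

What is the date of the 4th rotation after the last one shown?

Apr 20 2007

Gaps: 28, 28, 35, 28, 28 days — a mix of 28 and 35. Every date is a Friday.
Each is the 3rd Friday of its month.
3rd Friday of January 2007: Jan 19 2007.
February 2007 — 3rd Friday is Feb 16 2007.
3rd Friday of March 2007: Mar 16 2007.
3rd Friday of April 2007: Apr 20 2007.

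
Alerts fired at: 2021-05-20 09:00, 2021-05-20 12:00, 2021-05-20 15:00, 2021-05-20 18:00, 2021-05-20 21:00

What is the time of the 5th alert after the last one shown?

Spacing: 3, 3, 3, 3 h — constant 3 h.
2021-05-20 21:00 + 3 h = 2021-05-21 00:00.
2021-05-21 00:00 + 3 h = 2021-05-21 03:00.
2021-05-21 03:00 + 3 h = 2021-05-21 06:00.
2021-05-21 06:00 + 3 h = 2021-05-21 09:00.
2021-05-21 09:00 + 3 h = 2021-05-21 12:00.

2021-05-21 12:00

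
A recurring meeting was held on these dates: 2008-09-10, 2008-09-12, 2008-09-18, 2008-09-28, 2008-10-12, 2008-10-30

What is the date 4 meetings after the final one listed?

The spacing grows by 4 each time: 2, 6, 10, 14, 18 days.
Next gap: 22 days. 2008-10-30 + 22 days = 2008-11-21.
Next gap: 26 days. 2008-11-21 + 26 days = 2008-12-17.
Next gap: 30 days. 2008-12-17 + 30 days = 2009-01-16.
Next gap: 34 days. 2009-01-16 + 34 days = 2009-02-19.

2009-02-19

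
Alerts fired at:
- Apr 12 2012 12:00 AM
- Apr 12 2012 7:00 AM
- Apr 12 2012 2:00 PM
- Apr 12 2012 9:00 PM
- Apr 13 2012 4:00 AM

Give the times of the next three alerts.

Apr 13 2012 11:00 AM, Apr 13 2012 6:00 PM, Apr 14 2012 1:00 AM

Spacing: 7, 7, 7, 7 h — constant 7 h.
Apr 13 2012 4:00 AM + 7 h = Apr 13 2012 11:00 AM.
Apr 13 2012 11:00 AM + 7 h = Apr 13 2012 6:00 PM.
Apr 13 2012 6:00 PM + 7 h = Apr 14 2012 1:00 AM.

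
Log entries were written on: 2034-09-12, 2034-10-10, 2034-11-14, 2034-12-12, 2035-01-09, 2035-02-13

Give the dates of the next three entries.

2035-03-13, 2035-04-10, 2035-05-08

Gaps: 28, 35, 28, 28, 35 days — a mix of 28 and 35. Every date is a Tuesday.
Each is the 2nd Tuesday of its month.
2nd Tuesday of March 2035: 2035-03-13.
2nd Tuesday of April 2035: 2035-04-10.
2nd Tuesday of May 2035: 2035-05-08.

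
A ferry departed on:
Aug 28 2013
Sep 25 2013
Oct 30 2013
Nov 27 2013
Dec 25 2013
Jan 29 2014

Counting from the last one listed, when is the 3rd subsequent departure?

Apr 30 2014

These are Wednesdays with 28, 35, 28, 28, 35-day gaps.
Each is the final Wednesday of its month — Oct 30 2013 is past the 28th, so '4th Wednesday' doesn't fit.
February 2014 ends with Wednesday Feb 26 2014.
Last Wednesday of March 2014: Mar 26 2014.
April 2014 ends with Wednesday Apr 30 2014.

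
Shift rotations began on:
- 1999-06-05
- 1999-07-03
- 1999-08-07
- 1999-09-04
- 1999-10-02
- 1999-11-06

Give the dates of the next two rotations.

Gaps: 28, 35, 28, 28, 35 days — a mix of 28 and 35. Every date is a Saturday.
Each is the 1st Saturday of its month.
1st Saturday of December 1999: 1999-12-04.
1st Saturday of January 2000: 2000-01-01.

1999-12-04, 2000-01-01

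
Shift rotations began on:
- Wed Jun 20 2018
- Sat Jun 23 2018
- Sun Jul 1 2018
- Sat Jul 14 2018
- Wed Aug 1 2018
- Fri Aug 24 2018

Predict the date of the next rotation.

Fri Sep 21 2018

Intervals are 3, 8, 13, 18, 23 days — an arithmetic progression with common difference 5.
Next gap: 28 days. Fri Aug 24 2018 + 28 days = Fri Sep 21 2018.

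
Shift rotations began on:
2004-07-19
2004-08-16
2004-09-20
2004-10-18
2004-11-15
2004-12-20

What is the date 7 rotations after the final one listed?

All dates are Mondays, 28, 35, 28, 28, 35 days apart.
Specifically, the 3rd Monday of each month.
January 2005 — 3rd Monday is 2005-01-17.
3rd Monday of February 2005: 2005-02-21.
3rd Monday of March 2005: 2005-03-21.
April 2005 — 3rd Monday is 2005-04-18.
May 2005 — 3rd Monday is 2005-05-16.
3rd Monday of June 2005: 2005-06-20.
3rd Monday of July 2005: 2005-07-18.

2005-07-18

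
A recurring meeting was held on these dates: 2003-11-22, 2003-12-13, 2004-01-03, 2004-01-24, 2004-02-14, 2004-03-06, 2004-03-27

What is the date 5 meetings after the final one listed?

2004-07-10

Gaps between consecutive events: 21, 21, 21, 21, 21, 21 days — a constant 21-day interval.
2004-03-27 + 21 days = 2004-04-17.
2004-04-17 + 21 days = 2004-05-08.
2004-05-08 + 21 days = 2004-05-29.
2004-05-29 + 21 days = 2004-06-19.
2004-06-19 + 21 days = 2004-07-10.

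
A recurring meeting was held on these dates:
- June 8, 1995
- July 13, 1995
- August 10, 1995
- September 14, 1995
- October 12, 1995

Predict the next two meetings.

Gaps: 35, 28, 35, 28 days — a mix of 28 and 35. Every date is a Thursday.
Each is the 2nd Thursday of its month.
2nd Thursday of November 1995: November 9, 1995.
December 1995 — 2nd Thursday is December 14, 1995.

November 9, 1995; December 14, 1995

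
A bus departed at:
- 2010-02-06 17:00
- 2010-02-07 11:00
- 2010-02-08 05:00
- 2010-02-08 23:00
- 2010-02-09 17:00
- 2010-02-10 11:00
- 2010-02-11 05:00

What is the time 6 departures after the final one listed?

Gaps: 18, 18, 18, 18, 18, 18 hours — each event is 18 hours after the previous one.
2010-02-11 05:00 + 18 h = 2010-02-11 23:00.
2010-02-11 23:00 + 18 h = 2010-02-12 17:00.
2010-02-12 17:00 + 18 h = 2010-02-13 11:00.
2010-02-13 11:00 + 18 h = 2010-02-14 05:00.
2010-02-14 05:00 + 18 h = 2010-02-14 23:00.
2010-02-14 23:00 + 18 h = 2010-02-15 17:00.

2010-02-15 17:00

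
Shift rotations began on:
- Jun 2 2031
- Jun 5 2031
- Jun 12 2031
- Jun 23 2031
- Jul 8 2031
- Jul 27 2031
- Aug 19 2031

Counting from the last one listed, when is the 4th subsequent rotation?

Gaps: 3, 7, 11, 15, 19, 23 days — each gap is 4 larger than the previous one.
Next gap: 27 days. Aug 19 2031 + 27 days = Sep 15 2031.
Next gap: 31 days. Sep 15 2031 + 31 days = Oct 16 2031.
Next gap: 35 days. Oct 16 2031 + 35 days = Nov 20 2031.
Next gap: 39 days. Nov 20 2031 + 39 days = Dec 29 2031.

Dec 29 2031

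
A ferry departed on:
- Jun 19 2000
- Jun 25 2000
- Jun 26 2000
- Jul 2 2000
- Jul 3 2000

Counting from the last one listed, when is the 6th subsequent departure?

Jul 24 2000

The gap pattern 6, 1, 6, 1 repeats every 2 events.
These are the Mondays and Sundays of each week.
Next Sunday: Jul 9 2000.
The following Monday is Jul 10 2000.
The following Sunday is Jul 16 2000.
The following Monday is Jul 17 2000.
The following Sunday is Jul 23 2000.
Next Monday: Jul 24 2000.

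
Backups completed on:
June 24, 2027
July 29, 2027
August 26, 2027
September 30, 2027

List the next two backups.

Every date is a Thursday; gaps 35, 28, 35 days.
Each is the last Thursday of its month (at least one falls on the 29th or later, ruling out '4th Thursday').
Last Thursday of October 2027: October 28, 2027.
Last Thursday of November 2027: November 25, 2027.

October 28, 2027; November 25, 2027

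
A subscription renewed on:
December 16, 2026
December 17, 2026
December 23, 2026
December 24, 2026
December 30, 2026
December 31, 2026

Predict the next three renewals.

January 6, 2027; January 7, 2027; January 13, 2027

The gap pattern 1, 6, 1, 6, 1 repeats every 2 events.
These are the Wednesdays and Thursdays of each week.
The following Wednesday is January 6, 2027.
The following Thursday is January 7, 2027.
The following Wednesday is January 13, 2027.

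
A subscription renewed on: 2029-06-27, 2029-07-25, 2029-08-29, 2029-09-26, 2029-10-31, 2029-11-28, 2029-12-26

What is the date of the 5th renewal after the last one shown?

All Wednesdays; the gaps (28, 35, 28, 35, 28, 28) vary with month length.
This is the last Wednesday of each month.
Last Wednesday of January 2030: 2030-01-30.
February 2030 ends with Wednesday 2030-02-27.
Last Wednesday of March 2030: 2030-03-27.
Last Wednesday of April 2030: 2030-04-24.
Last Wednesday of May 2030: 2030-05-29.

2030-05-29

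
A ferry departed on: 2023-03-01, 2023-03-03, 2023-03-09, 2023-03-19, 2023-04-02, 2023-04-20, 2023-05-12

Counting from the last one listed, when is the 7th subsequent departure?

Gaps: 2, 6, 10, 14, 18, 22 days — each gap is 4 larger than the previous one.
Next gap: 26 days. 2023-05-12 + 26 days = 2023-06-07.
Next gap: 30 days. 2023-06-07 + 30 days = 2023-07-07.
Next gap: 34 days. 2023-07-07 + 34 days = 2023-08-10.
Next gap: 38 days. 2023-08-10 + 38 days = 2023-09-17.
Next gap: 42 days. 2023-09-17 + 42 days = 2023-10-29.
Next gap: 46 days. 2023-10-29 + 46 days = 2023-12-14.
Next gap: 50 days. 2023-12-14 + 50 days = 2024-02-02.

2024-02-02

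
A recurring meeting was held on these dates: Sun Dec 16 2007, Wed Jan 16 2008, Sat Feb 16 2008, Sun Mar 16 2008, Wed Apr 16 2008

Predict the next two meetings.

Fri May 16 2008, Mon Jun 16 2008

Gaps: 31, 31, 29, 31 days — not constant. Every event is on the 16th of the month.
Pattern: the 16th of each month.
May 2008: Fri May 16 2008.
Next: June 2008 → Mon Jun 16 2008.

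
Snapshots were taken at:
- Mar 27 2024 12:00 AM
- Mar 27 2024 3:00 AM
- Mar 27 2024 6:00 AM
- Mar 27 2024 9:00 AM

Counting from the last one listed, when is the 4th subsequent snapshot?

The interval is a steady 3 hours (3, 3, 3).
Mar 27 2024 9:00 AM + 3 h = Mar 27 2024 12:00 PM.
Mar 27 2024 12:00 PM + 3 h = Mar 27 2024 3:00 PM.
Mar 27 2024 3:00 PM + 3 h = Mar 27 2024 6:00 PM.
Mar 27 2024 6:00 PM + 3 h = Mar 27 2024 9:00 PM.

Mar 27 2024 9:00 PM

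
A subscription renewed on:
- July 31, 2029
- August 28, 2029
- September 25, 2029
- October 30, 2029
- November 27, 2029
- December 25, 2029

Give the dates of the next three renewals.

All Tuesdays; the gaps (28, 28, 35, 28, 28) vary with month length.
This is the last Tuesday of each month.
January 2030 ends with Tuesday January 29, 2030.
Last Tuesday of February 2030: February 26, 2030.
Last Tuesday of March 2030: March 26, 2030.

January 29, 2030; February 26, 2030; March 26, 2030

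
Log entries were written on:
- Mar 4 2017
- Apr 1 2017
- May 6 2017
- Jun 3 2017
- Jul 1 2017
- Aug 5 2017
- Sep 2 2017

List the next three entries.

These are Saturdays at 28- or 35-day spacing (28, 35, 28, 28, 35, 28).
The pattern: 1st Saturday of the month.
1st Saturday of October 2017: Oct 7 2017.
November 2017 — 1st Saturday is Nov 4 2017.
December 2017 — 1st Saturday is Dec 2 2017.

Oct 7 2017, Nov 4 2017, Dec 2 2017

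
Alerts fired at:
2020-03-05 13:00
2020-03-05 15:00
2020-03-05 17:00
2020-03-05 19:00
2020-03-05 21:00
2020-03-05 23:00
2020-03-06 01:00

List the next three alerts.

Gaps: 2, 2, 2, 2, 2, 2 hours — each event is 2 hours after the previous one.
2020-03-06 01:00 + 2 h = 2020-03-06 03:00.
2020-03-06 03:00 + 2 h = 2020-03-06 05:00.
2020-03-06 05:00 + 2 h = 2020-03-06 07:00.

2020-03-06 03:00, 2020-03-06 05:00, 2020-03-06 07:00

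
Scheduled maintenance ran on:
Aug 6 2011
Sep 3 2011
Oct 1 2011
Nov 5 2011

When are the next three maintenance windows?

Dec 3 2011, Jan 7 2012, Feb 4 2012

Gaps: 28, 28, 35 days — a mix of 28 and 35. Every date is a Saturday.
Each is the 1st Saturday of its month.
1st Saturday of December 2011: Dec 3 2011.
January 2012 — 1st Saturday is Jan 7 2012.
February 2012 — 1st Saturday is Feb 4 2012.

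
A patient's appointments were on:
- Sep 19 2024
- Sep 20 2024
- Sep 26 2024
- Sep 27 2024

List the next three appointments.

Oct 3 2024, Oct 4 2024, Oct 10 2024

Gaps: 1, 6, 1 days — not constant, but cyclic with period 2.
The events fall on every Thursday and Friday.
The following Thursday is Oct 3 2024.
The following Friday is Oct 4 2024.
The following Thursday is Oct 10 2024.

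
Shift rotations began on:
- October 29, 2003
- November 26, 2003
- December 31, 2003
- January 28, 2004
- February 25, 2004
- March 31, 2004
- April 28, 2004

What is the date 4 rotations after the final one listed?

August 25, 2004

Every date is a Wednesday; gaps 28, 35, 28, 28, 35, 28 days.
Each is the last Wednesday of its month (at least one falls on the 29th or later, ruling out '4th Wednesday').
May 2004 ends with Wednesday May 26, 2004.
June 2004 ends with Wednesday June 30, 2004.
July 2004 ends with Wednesday July 28, 2004.
Last Wednesday of August 2004: August 25, 2004.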